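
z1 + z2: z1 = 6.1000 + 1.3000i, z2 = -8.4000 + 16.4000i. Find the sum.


Real: 6.1 - 8.4 = -2.3
Imag: 1.3 + 16.4 = 17.7

-2.3000 + 17.7000i


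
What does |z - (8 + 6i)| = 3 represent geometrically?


|z - z0| = r is a circle with center z0 and radius r.
Center = (8, 6), radius = 3

Circle with center (8, 6) and radius 3


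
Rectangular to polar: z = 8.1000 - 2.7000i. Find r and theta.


r = sqrt(65.61+7.29) = sqrt(72.9) = 8.5381
theta = atan2(-2.7, 8.1) = -18.4349 degrees

r = 8.5381, theta = -18.4349 degrees


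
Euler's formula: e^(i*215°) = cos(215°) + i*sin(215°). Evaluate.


cos(215°) = -0.8192
sin(215°) = -0.5736

e^(i*215°) = -0.8192 - 0.5736i


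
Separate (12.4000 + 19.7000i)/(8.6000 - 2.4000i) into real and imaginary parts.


Multiply by conjugate: (12.4000 + 19.7000i)(8.6000 + 2.4000i) / (8.6^2 + (-2.4)^2)
Numerator real = 12.4*8.6 + 19.7*(-2.4) = 59.36
Numerator imag = 19.7*8.6 - 12.4*(-2.4) = 199.18
Denominator = 79.72
Re(z) = 59.36/79.72 = 0.7446
Im(z) = 199.18/79.72 = 2.4985

Re(z) = 0.7446, Im(z) = 2.4985


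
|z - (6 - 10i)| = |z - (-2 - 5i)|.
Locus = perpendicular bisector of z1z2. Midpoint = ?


Equal distances means the locus is the perpendicular bisector of z1 and z2.
Midpoint = ((6+(-2))/2, (-10+(-5))/2) = (2.0000, -7.5000)

Perpendicular bisector through (2.0000, -7.5000)


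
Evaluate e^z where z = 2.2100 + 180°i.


e^2.2100 = 9.1157
cos(180°) = -1
sin(180°) = 0
Real = 9.1157*(-1) = -9.1157
Imag = 9.1157*0 = 0

-9.1157 + 0i


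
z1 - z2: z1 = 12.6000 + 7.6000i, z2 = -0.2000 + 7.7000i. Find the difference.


Real: 12.6 + 0.2 = 12.8
Imag: 7.6 - 7.7 = -0.1

12.8000 - 0.1000i


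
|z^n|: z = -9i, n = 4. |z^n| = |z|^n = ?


|z| = sqrt(0+81) = sqrt(81) = 9
|z^4| = |z|^4 = 9^4 = 6561

|z^4| = 6561


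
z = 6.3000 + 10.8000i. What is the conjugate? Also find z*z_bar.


z_bar = 6.3000 - 10.8000i
z*z_bar = 6.3^2 + 10.8^2 = 39.69 + 116.64 = 156.33

z_bar = 6.3000 - 10.8000i, z*z_bar = 156.33


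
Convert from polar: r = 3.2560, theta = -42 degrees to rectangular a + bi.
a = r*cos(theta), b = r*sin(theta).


a = 3.2560*cos(-42°) = 3.2560*0.74314 = 2.4197
b = 3.2560*sin(-42°) = 3.2560*(-0.66913) = -2.1787

2.4197 - 2.1787i


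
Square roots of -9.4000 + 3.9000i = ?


|z| = sqrt(88.36+15.21) = 10.1769
sqrt((|z|+a)/2) = sqrt((10.1769+(-9.4))/2) = sqrt(0.3885) = 0.6233
sqrt((|z|-a)/2) = sqrt((10.1769-(-9.4))/2) = sqrt(9.7885) = 3.1287

±(0.6233 + 3.1287i) i.e. 0.6233 + 3.1287i and -0.6233 - 3.1287i


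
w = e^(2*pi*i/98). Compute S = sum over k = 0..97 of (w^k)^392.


The roots are w_k = w^k with w = e^(2*pi*i/98), and (w^k)^392 = (w^392)^k.
So S = 1 + u + u^2 + ... + u^(97) with u = w^392.
392 = 4*98 + 0, so 392 is a multiple of 98 and u = (w^98)^4 = 1.
Every one of the 98 terms equals 1: S = 98

S = 98


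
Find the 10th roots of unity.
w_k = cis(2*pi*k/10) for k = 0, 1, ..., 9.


The 10th roots of unity are cis(360k/10°) for k=0..9
Angle step = 360/10 = 36°
Primitive root: cis(36°)
Primitive root = 0.8090 + 0.5878i

10 roots at angles: 0°, 36°, 72°, 108°, 144°, 180°, 216°, 252°, 288°, 324°


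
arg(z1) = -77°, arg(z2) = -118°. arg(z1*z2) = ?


arg(z1*z2) = -77° - 118° = -195°
Normalized to (-180°, 180°]: 165°

165°


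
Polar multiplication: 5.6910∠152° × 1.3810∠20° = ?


r = 5.6910 * 1.3810 = 7.8593
theta = 152° + 20° = 172° = 172° (mod 360)

7.8593 cis(172°)


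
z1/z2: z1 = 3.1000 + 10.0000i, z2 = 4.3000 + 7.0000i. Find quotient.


Conjugate of z2 = 4.3000 - 7.0000i
Numerator: (3.1000 + 10.0000i)(4.3000 - 7.0000i) = 83.3300 + 21.3000i
Denominator: 4.3^2 + 7^2 = 67.49
Result = (83.3300 + 21.3000i)/67.49

1.2347 + 0.3156i


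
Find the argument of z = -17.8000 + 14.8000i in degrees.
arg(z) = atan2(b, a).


Re = -17.8, Im = 14.8
arg = atan2(14.8, -17.8) = 140.2578 degrees

arg(z) = 140.2578 degrees


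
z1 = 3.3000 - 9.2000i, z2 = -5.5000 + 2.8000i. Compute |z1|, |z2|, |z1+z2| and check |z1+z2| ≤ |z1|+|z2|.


|z1| = sqrt(3.3^2 + (-9.2)^2) = sqrt(95.53) = 9.7739
|z2| = sqrt((-5.5)^2 + 2.8^2) = sqrt(38.09) = 6.1717
z1+z2 = -2.2000 - 6.4000i
|z1+z2| = sqrt(45.8) = 6.7676
|z1|+|z2| = 9.7739 + 6.1717 = 15.9456

|z1+z2| = 6.7676 ≤ |z1|+|z2| = 15.9456 (verified)


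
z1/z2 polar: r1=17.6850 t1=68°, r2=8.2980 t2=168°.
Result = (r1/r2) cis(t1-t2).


r = 17.6850 / 8.2980 = 2.1312
theta = 68° - 168° = -100° = 260° (mod 360)

2.1312 cis(260°)


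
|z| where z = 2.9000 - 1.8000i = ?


|z| = sqrt(2.9^2 + (-1.8)^2) = sqrt(8.41 + 3.24) = sqrt(11.65) = 3.4132

|z| = 3.4132


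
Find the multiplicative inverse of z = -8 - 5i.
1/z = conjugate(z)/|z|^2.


|z|^2 = 64+25 = 89
1/z = (-8 + 5i)/89

1/z = -0.0899 + 0.0562i


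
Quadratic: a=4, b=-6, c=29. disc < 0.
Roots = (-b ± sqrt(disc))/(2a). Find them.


disc = (-6)^2 - 4*4*29 = 36 - 464 = -428
sqrt(|disc|) = sqrt(428) = 20.6882
Real part = 6/(2*4) = 0.7500
Imag part = 20.6882/(2*4) = 2.5860

0.7500 ± 2.5860i


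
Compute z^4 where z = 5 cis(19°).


r^4 = 5^4 = 625
n*theta = 4*19° = 76° = 76° (mod 360)
a = 625*cos(76°) = 151.2012
b = 625*sin(76°) = 606.4348

625 cis(76°) = 151.2012 + 606.4348i


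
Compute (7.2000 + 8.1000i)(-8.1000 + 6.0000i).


Real = 7.2*(-8.1) - 8.1*6 = -58.32 - 48.6 = -106.92
Imag = 7.2*6 - (8.1)*8.1 = 43.2 - (65.61) = -22.41

-106.9200 - 22.4100i


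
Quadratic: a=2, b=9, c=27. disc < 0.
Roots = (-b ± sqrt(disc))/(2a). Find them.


disc = 9^2 - 4*2*27 = 81 - 216 = -135
sqrt(|disc|) = sqrt(135) = 11.6190
Real part = -9/(2*2) = -2.2500
Imag part = 11.6190/(2*2) = 2.9047

-2.2500 ± 2.9047i


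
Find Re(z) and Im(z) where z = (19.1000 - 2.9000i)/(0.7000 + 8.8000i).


Multiply by conjugate: (19.1000 - 2.9000i)(0.7000 - 8.8000i) / (0.7^2 + 8.8^2)
Numerator real = 19.1*0.7 - (2.9)*8.8 = -12.15
Numerator imag = -2.9*0.7 - 19.1*8.8 = -170.11
Denominator = 77.93
Re(z) = -12.15/77.93 = -0.1559
Im(z) = -170.11/77.93 = -2.1829

Re(z) = -0.1559, Im(z) = -2.1829


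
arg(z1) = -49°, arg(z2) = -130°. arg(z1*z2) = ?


arg(z1*z2) = -49° - 130° = -179°
Normalized to (-180°, 180°]: -179°

-179°


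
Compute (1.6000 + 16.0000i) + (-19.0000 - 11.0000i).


Real: 1.6 - 19 = -17.4
Imag: 16 - 11 = 5

-17.4000 + 5.0000i


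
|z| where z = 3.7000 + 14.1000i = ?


|z| = sqrt(3.7^2 + 14.1^2) = sqrt(13.69 + 198.81) = sqrt(212.5) = 14.5774

|z| = 14.5774


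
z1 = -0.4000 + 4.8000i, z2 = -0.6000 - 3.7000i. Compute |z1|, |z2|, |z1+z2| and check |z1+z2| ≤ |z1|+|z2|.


|z1| = sqrt((-0.4)^2 + 4.8^2) = sqrt(23.2) = 4.8166
|z2| = sqrt((-0.6)^2 + (-3.7)^2) = sqrt(14.05) = 3.7483
z1+z2 = -1.0000 + 1.1000i
|z1+z2| = sqrt(2.21) = 1.4866
|z1|+|z2| = 4.8166 + 3.7483 = 8.5649

|z1+z2| = 1.4866 ≤ |z1|+|z2| = 8.5649 (verified)


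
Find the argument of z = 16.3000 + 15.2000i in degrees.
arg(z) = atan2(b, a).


Re = 16.3, Im = 15.2
arg = atan2(15.2, 16.3) = 43.0000 degrees

arg(z) = 43.0000 degrees


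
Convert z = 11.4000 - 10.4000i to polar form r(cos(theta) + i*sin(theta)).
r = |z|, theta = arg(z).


r = sqrt(129.96+108.16) = sqrt(238.12) = 15.4311
theta = atan2(-10.4, 11.4) = -42.3736 degrees

r = 15.4311, theta = -42.3736 degrees


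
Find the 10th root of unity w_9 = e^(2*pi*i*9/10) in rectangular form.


Angle = 360*9/10 = 324°
a = cos(324°) = 0.8090
b = sin(324°) = -0.5878

0.8090 - 0.5878i


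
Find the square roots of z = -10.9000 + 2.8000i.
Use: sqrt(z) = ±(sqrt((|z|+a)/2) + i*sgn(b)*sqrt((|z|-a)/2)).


|z| = sqrt(118.81+7.84) = 11.2539
sqrt((|z|+a)/2) = sqrt((11.2539+(-10.9))/2) = sqrt(0.1769) = 0.4206
sqrt((|z|-a)/2) = sqrt((11.2539-(-10.9))/2) = sqrt(11.0769) = 3.3282

±(0.4206 + 3.3282i) i.e. 0.4206 + 3.3282i and -0.4206 - 3.3282i


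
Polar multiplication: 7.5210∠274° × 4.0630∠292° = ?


r = 7.5210 * 4.0630 = 30.5578
theta = 274° + 292° = 566° = 206° (mod 360)

30.5578 cis(206°)


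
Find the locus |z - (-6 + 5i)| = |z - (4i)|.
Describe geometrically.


Equal distances means the locus is the perpendicular bisector of z1 and z2.
Midpoint = ((-6+0)/2, (5+4)/2) = (-3.0000, 4.5000)

Perpendicular bisector through (-3.0000, 4.5000)


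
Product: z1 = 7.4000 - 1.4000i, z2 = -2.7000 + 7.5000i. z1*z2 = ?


Real = 7.4*(-2.7) - (-1.4)*7.5 = -19.98 - (-10.5) = -9.48
Imag = 7.4*7.5 - (2.7)*(-1.4) = 55.5 + 3.78 = 59.28

-9.4800 + 59.2800i


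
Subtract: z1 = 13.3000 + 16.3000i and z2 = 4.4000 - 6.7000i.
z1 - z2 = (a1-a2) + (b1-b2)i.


Real: 13.3 - 4.4 = 8.9
Imag: 16.3 + 6.7 = 23

8.9000 + 23.0000i


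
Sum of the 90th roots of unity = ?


The sum of all 90th roots of unity is 0.
Geometric series: (1 - w^90)/(1 - w) = (1-1)/(1-w) = 0 since w^90 = 1, w ≠ 1.
Alternatively: coefficient of z^89 in z^90 - 1 is 0.

0


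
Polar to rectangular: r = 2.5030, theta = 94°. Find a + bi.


a = 2.5030*cos(94°) = 2.5030*(-0.06976) = -0.1746
b = 2.5030*sin(94°) = 2.5030*0.99756 = 2.4969

-0.1746 + 2.4969i


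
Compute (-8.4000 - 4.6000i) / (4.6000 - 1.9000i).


Conjugate of z2 = 4.6000 + 1.9000i
Numerator: (-8.4000 - 4.6000i)(4.6000 + 1.9000i) = -29.9000 - 37.1200i
Denominator: 4.6^2 + (-1.9)^2 = 24.77
Result = (-29.9000 - 37.1200i)/24.77

-1.2071 - 1.4986i


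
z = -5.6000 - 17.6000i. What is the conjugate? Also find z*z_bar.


z_bar = -5.6000 + 17.6000i
z*z_bar = (-5.6)^2 + (-17.6)^2 = 31.36 + 309.76 = 341.12

z_bar = -5.6000 + 17.6000i, z*z_bar = 341.12


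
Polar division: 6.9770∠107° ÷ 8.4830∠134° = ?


r = 6.9770 / 8.4830 = 0.8225
theta = 107° - 134° = -27° = 333° (mod 360)

0.8225 cis(333°)


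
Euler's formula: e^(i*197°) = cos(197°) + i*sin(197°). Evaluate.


cos(197°) = -0.9563
sin(197°) = -0.2924

e^(i*197°) = -0.9563 - 0.2924i


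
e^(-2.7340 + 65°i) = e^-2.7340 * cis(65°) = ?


e^-2.7340 = 0.0650
cos(65°) = 0.4226
sin(65°) = 0.9063
Real = 0.0650*0.4226 = 0.0275
Imag = 0.0650*0.9063 = 0.0589

0.0275 + 0.0589i


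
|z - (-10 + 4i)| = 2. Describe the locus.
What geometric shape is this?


|z - z0| = r is a circle with center z0 and radius r.
Center = (-10, 4), radius = 2

Circle with center (-10, 4) and radius 2


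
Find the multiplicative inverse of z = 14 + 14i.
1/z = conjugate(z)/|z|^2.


|z|^2 = 196+196 = 392
1/z = (14 - 14i)/392

1/z = 0.0357 - 0.0357i


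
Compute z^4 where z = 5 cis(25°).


r^4 = 5^4 = 625
n*theta = 4*25° = 100° = 100° (mod 360)
a = 625*cos(100°) = -108.5301
b = 625*sin(100°) = 615.5048

625 cis(100°) = -108.5301 + 615.5048i


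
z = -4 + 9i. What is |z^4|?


|z| = sqrt(16+81) = sqrt(97) = 9.8489
|z^4| = |z|^4 = (sqrt(97))^4 = 97^2 = 9409

|z^4| = 9409


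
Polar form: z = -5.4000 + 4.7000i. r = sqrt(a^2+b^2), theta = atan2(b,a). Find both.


r = sqrt(29.16+22.09) = sqrt(51.25) = 7.1589
theta = atan2(4.7, -5.4) = 138.9647 degrees

r = 7.1589, theta = 138.9647 degrees


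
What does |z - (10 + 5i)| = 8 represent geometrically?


|z - z0| = r is a circle with center z0 and radius r.
Center = (10, 5), radius = 8

Circle with center (10, 5) and radius 8


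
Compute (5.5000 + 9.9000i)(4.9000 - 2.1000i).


Real = 5.5*4.9 - 9.9*(-2.1) = 26.95 - (-20.79) = 47.74
Imag = 5.5*(-2.1) + 4.9*9.9 = -11.55 + 48.51 = 36.96

47.7400 + 36.9600i


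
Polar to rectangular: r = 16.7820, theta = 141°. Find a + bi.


a = 16.7820*cos(141°) = 16.7820*(-0.77715) = -13.0421
b = 16.7820*sin(141°) = 16.7820*0.6293204 = 10.5613

-13.0421 + 10.5613i


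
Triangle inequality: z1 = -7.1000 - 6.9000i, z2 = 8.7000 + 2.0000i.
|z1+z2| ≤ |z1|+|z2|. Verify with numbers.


|z1| = sqrt((-7.1)^2 + (-6.9)^2) = sqrt(98.02) = 9.9005
|z2| = sqrt(8.7^2 + 2^2) = sqrt(79.69) = 8.9269
z1+z2 = 1.6000 - 4.9000i
|z1+z2| = sqrt(26.57) = 5.1546
|z1|+|z2| = 9.9005 + 8.9269 = 18.8274

|z1+z2| = 5.1546 ≤ |z1|+|z2| = 18.8274 (verified)


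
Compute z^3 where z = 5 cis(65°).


r^3 = 5^3 = 125
n*theta = 3*65° = 195° = 195° (mod 360)
a = 125*cos(195°) = -120.7407
b = 125*sin(195°) = -32.3524

125 cis(195°) = -120.7407 - 32.3524i


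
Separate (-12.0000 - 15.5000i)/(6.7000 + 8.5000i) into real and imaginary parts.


Multiply by conjugate: (-12.0000 - 15.5000i)(6.7000 - 8.5000i) / (6.7^2 + 8.5^2)
Numerator real = -12*6.7 - (15.5)*8.5 = -212.15
Numerator imag = -15.5*6.7 - (-12)*8.5 = -1.85
Denominator = 117.14
Re(z) = -212.15/117.14 = -1.8111
Im(z) = -1.85/117.14 = -0.0158

Re(z) = -1.8111, Im(z) = -0.0158


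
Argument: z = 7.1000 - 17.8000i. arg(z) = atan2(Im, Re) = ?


Re = 7.1, Im = -17.8
arg = atan2(-17.8, 7.1) = -68.2541 degrees

arg(z) = -68.2541 degrees


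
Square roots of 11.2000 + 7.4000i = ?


|z| = sqrt(125.44+54.76) = 13.4239
sqrt((|z|+a)/2) = sqrt((13.4239+11.2)/2) = sqrt(12.3119) = 3.5088
sqrt((|z|-a)/2) = sqrt((13.4239-11.2)/2) = sqrt(1.1119) = 1.0545

±(3.5088 + 1.0545i) i.e. 3.5088 + 1.0545i and -3.5088 - 1.0545i


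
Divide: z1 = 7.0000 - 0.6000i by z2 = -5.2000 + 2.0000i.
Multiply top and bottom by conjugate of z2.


Conjugate of z2 = -5.2000 - 2.0000i
Numerator: (7.0000 - 0.6000i)(-5.2000 - 2.0000i) = -37.6000 - 10.8800i
Denominator: (-5.2)^2 + 2^2 = 31.04
Result = (-37.6000 - 10.8800i)/31.04

-1.2113 - 0.3505i


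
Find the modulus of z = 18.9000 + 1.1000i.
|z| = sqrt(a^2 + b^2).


|z| = sqrt(18.9^2 + 1.1^2) = sqrt(357.21 + 1.21) = sqrt(358.42) = 18.9320

|z| = 18.9320


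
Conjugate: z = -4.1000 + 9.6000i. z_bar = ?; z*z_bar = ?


z_bar = -4.1000 - 9.6000i
z*z_bar = (-4.1)^2 + 9.6^2 = 16.81 + 92.16 = 108.97

z_bar = -4.1000 - 9.6000i, z*z_bar = 108.97


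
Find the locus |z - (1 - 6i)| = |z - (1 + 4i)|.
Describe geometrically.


Equal distances means the locus is the perpendicular bisector of z1 and z2.
Midpoint = ((1+1)/2, (-6+4)/2) = (1.0000, -1.0000)

Perpendicular bisector through (1.0000, -1.0000)


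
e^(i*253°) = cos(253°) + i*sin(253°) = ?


cos(253°) = -0.2924
sin(253°) = -0.9563

e^(i*253°) = -0.2924 - 0.9563i


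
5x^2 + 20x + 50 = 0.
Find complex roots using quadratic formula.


disc = 20^2 - 4*5*50 = 400 - 1000 = -600
sqrt(|disc|) = sqrt(600) = 24.4949
Real part = -20/(2*5) = -2.0000
Imag part = 24.4949/(2*5) = 2.4495

-2.0000 ± 2.4495i


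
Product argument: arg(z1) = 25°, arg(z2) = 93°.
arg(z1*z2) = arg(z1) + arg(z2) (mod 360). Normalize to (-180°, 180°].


arg(z1*z2) = 25° + 93° = 118°
Normalized to (-180°, 180°]: 118°

118°


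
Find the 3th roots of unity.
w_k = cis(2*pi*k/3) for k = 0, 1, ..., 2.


The 3th roots of unity are cis(360k/3°) for k=0..2
Angle step = 360/3 = 120°
Primitive root: cis(120°)
Primitive root = -0.5000 + 0.8660i

3 roots at angles: 0°, 120°, 240°


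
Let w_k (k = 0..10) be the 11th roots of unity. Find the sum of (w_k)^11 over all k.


The roots are w_k = w^k with w = e^(2*pi*i/11), and (w^k)^11 = (w^11)^k.
So S = 1 + u + u^2 + ... + u^(10) with u = w^11.
11 = 1*11 + 0, so 11 is a multiple of 11 and u = (w^11)^1 = 1.
Every one of the 11 terms equals 1: S = 11

S = 11


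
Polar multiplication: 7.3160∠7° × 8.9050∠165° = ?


r = 7.3160 * 8.9050 = 65.1490
theta = 7° + 165° = 172° = 172° (mod 360)

65.1490 cis(172°)


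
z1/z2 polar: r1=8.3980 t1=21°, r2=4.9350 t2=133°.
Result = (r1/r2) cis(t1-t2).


r = 8.3980 / 4.9350 = 1.7017
theta = 21° - 133° = -112° = 248° (mod 360)

1.7017 cis(248°)


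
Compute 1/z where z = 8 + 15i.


|z|^2 = 64+225 = 289
1/z = (8 - 15i)/289

1/z = 0.0277 - 0.0519i


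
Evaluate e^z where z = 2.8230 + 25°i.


e^2.8230 = 16.8273
cos(25°) = 0.906308
sin(25°) = 0.422618
Real = 16.8273*0.906308 = 15.2507
Imag = 16.8273*0.422618 = 7.1115

15.2507 + 7.1115i


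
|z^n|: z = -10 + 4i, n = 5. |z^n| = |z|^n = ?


|z| = sqrt(100+16) = sqrt(116) = 10.7703
|z^5| = |z|^5 = (sqrt(116))^5 = 116^2 * sqrt(116) = 13456*sqrt(116)

|z^5| = 13456*sqrt(116) ≈ 144925.5553


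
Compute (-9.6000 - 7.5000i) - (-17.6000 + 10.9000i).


Real: -9.6 + 17.6 = 8
Imag: -7.5 - 10.9 = -18.4

8.0000 - 18.4000i


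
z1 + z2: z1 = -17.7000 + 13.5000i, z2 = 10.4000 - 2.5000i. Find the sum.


Real: -17.7 + 10.4 = -7.3
Imag: 13.5 - 2.5 = 11

-7.3000 + 11.0000i


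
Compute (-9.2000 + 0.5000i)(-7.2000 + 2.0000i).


Real = -9.2*(-7.2) - 0.5*2 = 66.24 - 1 = 65.24
Imag = -9.2*2 - (7.2)*0.5 = -18.4 - (3.6) = -22

65.2400 - 22.0000i


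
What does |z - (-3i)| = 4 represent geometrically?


|z - z0| = r is a circle with center z0 and radius r.
Center = (0, -3), radius = 4

Circle with center (0, -3) and radius 4


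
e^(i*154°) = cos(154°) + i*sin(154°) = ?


cos(154°) = -0.8988
sin(154°) = 0.4384

e^(i*154°) = -0.8988 + 0.4384i


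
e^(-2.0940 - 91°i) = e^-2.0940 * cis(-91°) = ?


e^-2.0940 = 0.1232
cos(-91°) = -0.0175
sin(-91°) = -0.9998
Real = 0.1232*(-0.0175) = -0.0022
Imag = 0.1232*(-0.9998) = -0.1232

-0.0022 - 0.1232i


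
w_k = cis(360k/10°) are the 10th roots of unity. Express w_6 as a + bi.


Angle = 360*6/10 = 216°
a = cos(216°) = -0.8090
b = sin(216°) = -0.5878

-0.8090 - 0.5878i


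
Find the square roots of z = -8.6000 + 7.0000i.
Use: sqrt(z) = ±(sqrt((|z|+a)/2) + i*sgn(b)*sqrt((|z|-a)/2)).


|z| = sqrt(73.96+49) = 11.0887
sqrt((|z|+a)/2) = sqrt((11.0887+(-8.6))/2) = sqrt(1.2444) = 1.1155
sqrt((|z|-a)/2) = sqrt((11.0887-(-8.6))/2) = sqrt(9.8444) = 3.1376

±(1.1155 + 3.1376i) i.e. 1.1155 + 3.1376i and -1.1155 - 3.1376i


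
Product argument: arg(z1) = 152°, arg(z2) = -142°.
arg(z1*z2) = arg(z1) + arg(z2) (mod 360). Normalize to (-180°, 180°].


arg(z1*z2) = 152° - 142° = 10°
Normalized to (-180°, 180°]: 10°

10°


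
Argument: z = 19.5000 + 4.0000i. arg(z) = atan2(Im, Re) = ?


Re = 19.5, Im = 4
arg = atan2(4, 19.5) = 11.5922 degrees

arg(z) = 11.5922 degrees


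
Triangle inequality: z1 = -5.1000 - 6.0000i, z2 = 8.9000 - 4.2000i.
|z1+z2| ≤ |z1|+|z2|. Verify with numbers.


|z1| = sqrt((-5.1)^2 + (-6)^2) = sqrt(62.01) = 7.8746
|z2| = sqrt(8.9^2 + (-4.2)^2) = sqrt(96.85) = 9.8412
z1+z2 = 3.8000 - 10.2000i
|z1+z2| = sqrt(118.48) = 10.8849
|z1|+|z2| = 7.8746 + 9.8412 = 17.7158

|z1+z2| = 10.8849 ≤ |z1|+|z2| = 17.7158 (verified)


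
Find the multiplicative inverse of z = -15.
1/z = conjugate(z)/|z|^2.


|z|^2 = 225+0 = 225
1/z = (-15 - 0i)/225

1/z = -0.0667 + 0i


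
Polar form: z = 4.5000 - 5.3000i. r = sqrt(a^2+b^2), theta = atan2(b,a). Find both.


r = sqrt(20.25+28.09) = sqrt(48.34) = 6.9527
theta = atan2(-5.3, 4.5) = -49.6669 degrees

r = 6.9527, theta = -49.6669 degrees


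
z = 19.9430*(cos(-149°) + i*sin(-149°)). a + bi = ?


a = 19.9430*cos(-149°) = 19.9430*(-0.85717) = -17.0945
b = 19.9430*sin(-149°) = 19.9430*(-0.51504) = -10.2714

-17.0945 - 10.2714i


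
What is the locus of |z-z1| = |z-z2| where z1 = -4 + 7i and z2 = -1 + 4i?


Equal distances means the locus is the perpendicular bisector of z1 and z2.
Midpoint = ((-4+(-1))/2, (7+4)/2) = (-2.5000, 5.5000)

Perpendicular bisector through (-2.5000, 5.5000)


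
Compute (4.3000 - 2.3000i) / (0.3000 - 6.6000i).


Conjugate of z2 = 0.3000 + 6.6000i
Numerator: (4.3000 - 2.3000i)(0.3000 + 6.6000i) = 16.4700 + 27.6900i
Denominator: 0.3^2 + (-6.6)^2 = 43.65
Result = (16.4700 + 27.6900i)/43.65

0.3773 + 0.6344i


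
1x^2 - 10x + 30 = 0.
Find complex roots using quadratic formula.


disc = (-10)^2 - 4*1*30 = 100 - 120 = -20
sqrt(|disc|) = sqrt(20) = 4.4721
Real part = 10/(2*1) = 5.0000
Imag part = 4.4721/(2*1) = 2.2361

5.0000 ± 2.2361i


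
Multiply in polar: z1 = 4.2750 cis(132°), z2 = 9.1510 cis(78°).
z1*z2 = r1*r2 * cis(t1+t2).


r = 4.2750 * 9.1510 = 39.1205
theta = 132° + 78° = 210° = 210° (mod 360)

39.1205 cis(210°)


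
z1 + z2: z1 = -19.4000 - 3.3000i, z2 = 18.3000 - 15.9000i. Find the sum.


Real: -19.4 + 18.3 = -1.1
Imag: -3.3 - 15.9 = -19.2

-1.1000 - 19.2000i


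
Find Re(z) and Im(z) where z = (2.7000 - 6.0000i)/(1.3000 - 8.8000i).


Multiply by conjugate: (2.7000 - 6.0000i)(1.3000 + 8.8000i) / (1.3^2 + (-8.8)^2)
Numerator real = 2.7*1.3 - (6)*(-8.8) = 56.31
Numerator imag = -6*1.3 - 2.7*(-8.8) = 15.96
Denominator = 79.13
Re(z) = 56.31/79.13 = 0.7116
Im(z) = 15.96/79.13 = 0.2017

Re(z) = 0.7116, Im(z) = 0.2017


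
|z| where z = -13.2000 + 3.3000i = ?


|z| = sqrt((-13.2)^2 + 3.3^2) = sqrt(174.24 + 10.89) = sqrt(185.13) = 13.6062

|z| = 13.6062


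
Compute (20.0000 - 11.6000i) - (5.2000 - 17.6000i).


Real: 20 - 5.2 = 14.8
Imag: -11.6 + 17.6 = 6

14.8000 + 6.0000i


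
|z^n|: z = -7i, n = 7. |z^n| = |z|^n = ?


|z| = sqrt(0+49) = sqrt(49) = 7
|z^7| = |z|^7 = 7^7 = 823543

|z^7| = 823543


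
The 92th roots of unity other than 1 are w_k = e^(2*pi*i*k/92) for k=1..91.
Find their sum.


With w = e^(2*pi*i/92), all 92 of the 92th roots of unity w^0 = 1, w, ..., w^(91) sum to 0: 1 + w + ... + w^(91) = (1 - w^92)/(1 - w) = 0 since w^92 = 1, w ≠ 1.
Removing the root 1: w + w^2 + ... + w^(91) = 0 - 1 = -1

Sum = -1


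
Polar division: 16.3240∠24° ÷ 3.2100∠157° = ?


r = 16.3240 / 3.2100 = 5.0854
theta = 24° - 157° = -133° = 227° (mod 360)

5.0854 cis(227°)


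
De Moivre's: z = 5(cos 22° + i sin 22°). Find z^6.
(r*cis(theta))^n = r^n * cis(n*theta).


r^6 = 5^6 = 15625
n*theta = 6*22° = 132° = 132° (mod 360)
a = 15625*cos(132°) = -10455.1657
b = 15625*sin(132°) = 11611.6379

15625 cis(132°) = -10455.1657 + 11611.6379i


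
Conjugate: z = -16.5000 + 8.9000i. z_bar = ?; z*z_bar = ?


z_bar = -16.5000 - 8.9000i
z*z_bar = (-16.5)^2 + 8.9^2 = 272.25 + 79.21 = 351.46

z_bar = -16.5000 - 8.9000i, z*z_bar = 351.46


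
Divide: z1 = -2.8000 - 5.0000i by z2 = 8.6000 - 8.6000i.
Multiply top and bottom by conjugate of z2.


Conjugate of z2 = 8.6000 + 8.6000i
Numerator: (-2.8000 - 5.0000i)(8.6000 + 8.6000i) = 18.9200 - 67.0800i
Denominator: 8.6^2 + (-8.6)^2 = 147.92
Result = (18.9200 - 67.0800i)/147.92

0.1279 - 0.4535i


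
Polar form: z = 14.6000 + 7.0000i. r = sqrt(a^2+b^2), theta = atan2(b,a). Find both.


r = sqrt(213.16+49) = sqrt(262.16) = 16.1914
theta = atan2(7, 14.6) = 25.6155 degrees

r = 16.1914, theta = 25.6155 degrees


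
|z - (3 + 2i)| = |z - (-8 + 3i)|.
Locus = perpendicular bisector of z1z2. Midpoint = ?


Equal distances means the locus is the perpendicular bisector of z1 and z2.
Midpoint = ((3+(-8))/2, (2+3)/2) = (-2.5000, 2.5000)

Perpendicular bisector through (-2.5000, 2.5000)


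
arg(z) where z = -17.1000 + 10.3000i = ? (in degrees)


Re = -17.1, Im = 10.3
arg = atan2(10.3, -17.1) = 148.9378 degrees

arg(z) = 148.9378 degrees


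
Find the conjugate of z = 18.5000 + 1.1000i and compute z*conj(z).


z_bar = 18.5000 - 1.1000i
z*z_bar = 18.5^2 + 1.1^2 = 342.25 + 1.21 = 343.46

z_bar = 18.5000 - 1.1000i, z*z_bar = 343.46


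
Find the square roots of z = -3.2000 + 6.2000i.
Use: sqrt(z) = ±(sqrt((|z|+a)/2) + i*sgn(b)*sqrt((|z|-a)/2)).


|z| = sqrt(10.24+38.44) = 6.9771
sqrt((|z|+a)/2) = sqrt((6.9771+(-3.2))/2) = sqrt(1.8886) = 1.3742
sqrt((|z|-a)/2) = sqrt((6.9771-(-3.2))/2) = sqrt(5.0886) = 2.2558

±(1.3742 + 2.2558i) i.e. 1.3742 + 2.2558i and -1.3742 - 2.2558i


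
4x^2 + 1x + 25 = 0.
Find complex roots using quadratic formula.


disc = 1^2 - 4*4*25 = 1 - 400 = -399
sqrt(|disc|) = sqrt(399) = 19.9750
Real part = -1/(2*4) = -0.1250
Imag part = 19.9750/(2*4) = 2.4969

-0.1250 ± 2.4969i


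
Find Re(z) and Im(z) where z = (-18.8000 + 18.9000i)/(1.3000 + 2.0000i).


Multiply by conjugate: (-18.8000 + 18.9000i)(1.3000 - 2.0000i) / (1.3^2 + 2^2)
Numerator real = -18.8*1.3 + 18.9*2 = 13.36
Numerator imag = 18.9*1.3 - (-18.8)*2 = 62.17
Denominator = 5.69
Re(z) = 13.36/5.69 = 2.3480
Im(z) = 62.17/5.69 = 10.9262

Re(z) = 2.3480, Im(z) = 10.9262


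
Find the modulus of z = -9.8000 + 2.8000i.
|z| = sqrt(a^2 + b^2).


|z| = sqrt((-9.8)^2 + 2.8^2) = sqrt(96.04 + 7.84) = sqrt(103.88) = 10.1922

|z| = 10.1922


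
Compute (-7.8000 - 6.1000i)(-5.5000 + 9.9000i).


Real = -7.8*(-5.5) - (-6.1)*9.9 = 42.9 - (-60.39) = 103.29
Imag = -7.8*9.9 - (5.5)*(-6.1) = -77.22 + 33.55 = -43.67

103.2900 - 43.6700i


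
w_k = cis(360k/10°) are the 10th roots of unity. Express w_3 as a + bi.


Angle = 360*3/10 = 108°
a = cos(108°) = -0.3090
b = sin(108°) = 0.9511

-0.3090 + 0.9511i


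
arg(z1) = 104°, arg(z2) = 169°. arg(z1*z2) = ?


arg(z1*z2) = 104° + 169° = 273°
Normalized to (-180°, 180°]: -87°

-87°


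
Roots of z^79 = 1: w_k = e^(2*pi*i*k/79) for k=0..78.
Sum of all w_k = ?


The sum of all 79th roots of unity is 0.
Geometric series: (1 - w^79)/(1 - w) = (1-1)/(1-w) = 0 since w^79 = 1, w ≠ 1.
Alternatively: coefficient of z^78 in z^79 - 1 is 0.

0


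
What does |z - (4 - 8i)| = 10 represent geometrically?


|z - z0| = r is a circle with center z0 and radius r.
Center = (4, -8), radius = 10

Circle with center (4, -8) and radius 10


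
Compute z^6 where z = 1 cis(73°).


r^6 = 1^6 = 1
n*theta = 6*73° = 438° = 78° (mod 360)
a = 1*cos(78°) = 0.2079
b = 1*sin(78°) = 0.9781

1 cis(78°) = 0.2079 + 0.9781i


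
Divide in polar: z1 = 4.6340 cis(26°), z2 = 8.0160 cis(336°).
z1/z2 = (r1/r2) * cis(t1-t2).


r = 4.6340 / 8.0160 = 0.5781
theta = 26° - 336° = -310° = 50° (mod 360)

0.5781 cis(50°)


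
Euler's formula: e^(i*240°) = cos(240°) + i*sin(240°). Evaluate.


cos(240°) = -0.5000
sin(240°) = -0.8660

e^(i*240°) = -0.5000 - 0.8660i


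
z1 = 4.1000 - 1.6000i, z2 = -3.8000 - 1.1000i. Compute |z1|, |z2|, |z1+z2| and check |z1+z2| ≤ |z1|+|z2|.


|z1| = sqrt(4.1^2 + (-1.6)^2) = sqrt(19.37) = 4.4011
|z2| = sqrt((-3.8)^2 + (-1.1)^2) = sqrt(15.65) = 3.9560
z1+z2 = 0.3000 - 2.7000i
|z1+z2| = sqrt(7.38) = 2.7166
|z1|+|z2| = 4.4011 + 3.9560 = 8.3571

|z1+z2| = 2.7166 ≤ |z1|+|z2| = 8.3571 (verified)


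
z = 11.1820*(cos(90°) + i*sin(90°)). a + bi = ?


a = 11.1820*cos(90°) = 11.1820*0 = 0
b = 11.1820*sin(90°) = 11.1820*1 = 11.1820

0 + 11.1820i


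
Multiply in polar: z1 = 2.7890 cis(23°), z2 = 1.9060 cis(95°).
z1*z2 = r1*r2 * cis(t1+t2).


r = 2.7890 * 1.9060 = 5.3158
theta = 23° + 95° = 118° = 118° (mod 360)

5.3158 cis(118°)


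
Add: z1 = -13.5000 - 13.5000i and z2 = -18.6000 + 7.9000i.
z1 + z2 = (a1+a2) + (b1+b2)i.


Real: -13.5 - 18.6 = -32.1
Imag: -13.5 + 7.9 = -5.6

-32.1000 - 5.6000i


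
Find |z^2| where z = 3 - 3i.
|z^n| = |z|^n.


|z| = sqrt(9+9) = sqrt(18) = 4.2426
|z^2| = |z|^2 = (sqrt(18))^2 = 18

|z^2| = 18


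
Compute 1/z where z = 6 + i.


|z|^2 = 36+1 = 37
1/z = (6 - 1i)/37

1/z = 0.1622 - 0.0270i


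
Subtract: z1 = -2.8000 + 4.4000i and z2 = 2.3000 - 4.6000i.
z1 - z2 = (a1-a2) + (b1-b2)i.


Real: -2.8 - 2.3 = -5.1
Imag: 4.4 + 4.6 = 9

-5.1000 + 9.0000i


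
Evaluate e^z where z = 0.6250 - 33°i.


e^0.6250 = 1.8682
cos(-33°) = 0.83867
sin(-33°) = -0.54464
Real = 1.8682*0.83867 = 1.5668
Imag = 1.8682*(-0.54464) = -1.0175

1.5668 - 1.0175i


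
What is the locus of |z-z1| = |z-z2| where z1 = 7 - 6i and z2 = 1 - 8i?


Equal distances means the locus is the perpendicular bisector of z1 and z2.
Midpoint = ((7+1)/2, (-6+(-8))/2) = (4.0000, -7.0000)

Perpendicular bisector through (4.0000, -7.0000)


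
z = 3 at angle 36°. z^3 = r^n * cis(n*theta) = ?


r^3 = 3^3 = 27
n*theta = 3*36° = 108° = 108° (mod 360)
a = 27*cos(108°) = -8.3435
b = 27*sin(108°) = 25.6785

27 cis(108°) = -8.3435 + 25.6785i


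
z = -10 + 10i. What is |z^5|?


|z| = sqrt(100+100) = sqrt(200) = 14.1421
|z^5| = |z|^5 = (sqrt(200))^5 = 200^2 * sqrt(200) = 40000*sqrt(200)

|z^5| = 40000*sqrt(200) ≈ 565685.4249


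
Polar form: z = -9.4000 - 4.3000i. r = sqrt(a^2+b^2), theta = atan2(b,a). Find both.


r = sqrt(88.36+18.49) = sqrt(106.85) = 10.3368
theta = atan2(-4.3, -9.4) = -155.4184 degrees

r = 10.3368, theta = -155.4184 degrees


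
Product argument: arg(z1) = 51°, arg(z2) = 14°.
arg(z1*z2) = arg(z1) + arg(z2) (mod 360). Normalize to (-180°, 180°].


arg(z1*z2) = 51° + 14° = 65°
Normalized to (-180°, 180°]: 65°

65°


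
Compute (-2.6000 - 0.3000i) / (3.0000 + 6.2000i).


Conjugate of z2 = 3.0000 - 6.2000i
Numerator: (-2.6000 - 0.3000i)(3.0000 - 6.2000i) = -9.6600 + 15.2200i
Denominator: 3^2 + 6.2^2 = 47.44
Result = (-9.6600 + 15.2200i)/47.44

-0.2036 + 0.3208i


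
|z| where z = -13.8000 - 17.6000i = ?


|z| = sqrt((-13.8)^2 + (-17.6)^2) = sqrt(190.44 + 309.76) = sqrt(500.2) = 22.3652

|z| = 22.3652


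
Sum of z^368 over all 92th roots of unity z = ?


The roots are w_k = w^k with w = e^(2*pi*i/92), and (w^k)^368 = (w^368)^k.
So S = 1 + u + u^2 + ... + u^(91) with u = w^368.
368 = 4*92 + 0, so 368 is a multiple of 92 and u = (w^92)^4 = 1.
Every one of the 92 terms equals 1: S = 92

S = 92


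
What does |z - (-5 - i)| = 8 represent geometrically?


|z - z0| = r is a circle with center z0 and radius r.
Center = (-5, -1), radius = 8

Circle with center (-5, -1) and radius 8


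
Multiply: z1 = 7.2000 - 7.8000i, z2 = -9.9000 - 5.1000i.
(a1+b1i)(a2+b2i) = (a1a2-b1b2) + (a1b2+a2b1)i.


Real = 7.2*(-9.9) - (-7.8)*(-5.1) = -71.28 - 39.78 = -111.06
Imag = 7.2*(-5.1) - (9.9)*(-7.8) = -36.72 + 77.22 = 40.5

-111.0600 + 40.5000i


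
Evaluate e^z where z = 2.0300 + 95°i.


e^2.0300 = 7.6141
cos(95°) = -0.08716
sin(95°) = 0.99619
Real = 7.6141*(-0.08716) = -0.6636
Imag = 7.6141*0.99619 = 7.5851

-0.6636 + 7.5851i


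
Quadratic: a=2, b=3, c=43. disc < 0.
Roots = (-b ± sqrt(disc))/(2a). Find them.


disc = 3^2 - 4*2*43 = 9 - 344 = -335
sqrt(|disc|) = sqrt(335) = 18.3030
Real part = -3/(2*2) = -0.7500
Imag part = 18.3030/(2*2) = 4.5758

-0.7500 ± 4.5758i


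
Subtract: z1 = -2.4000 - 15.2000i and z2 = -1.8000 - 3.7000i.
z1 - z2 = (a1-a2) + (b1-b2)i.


Real: -2.4 + 1.8 = -0.6
Imag: -15.2 + 3.7 = -11.5

-0.6000 - 11.5000i


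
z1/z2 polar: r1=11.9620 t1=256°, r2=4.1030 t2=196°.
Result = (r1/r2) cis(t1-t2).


r = 11.9620 / 4.1030 = 2.9154
theta = 256° - 196° = 60° = 60° (mod 360)

2.9154 cis(60°)


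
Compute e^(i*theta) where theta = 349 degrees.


cos(349°) = 0.9816
sin(349°) = -0.1908

e^(i*349°) = 0.9816 - 0.1908i


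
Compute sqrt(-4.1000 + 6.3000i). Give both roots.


|z| = sqrt(16.81+39.69) = 7.5166
sqrt((|z|+a)/2) = sqrt((7.5166+(-4.1))/2) = sqrt(1.7083) = 1.3070
sqrt((|z|-a)/2) = sqrt((7.5166-(-4.1))/2) = sqrt(5.8083) = 2.4100

±(1.3070 + 2.4100i) i.e. 1.3070 + 2.4100i and -1.3070 - 2.4100i


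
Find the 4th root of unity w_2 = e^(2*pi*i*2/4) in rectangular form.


Angle = 360*2/4 = 180°
a = cos(180°) = -1.0000
b = sin(180°) = 0

-1.0000 + 0i


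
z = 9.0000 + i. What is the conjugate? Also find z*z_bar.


z_bar = 9.0000 - i
z*z_bar = 9^2 + 1^2 = 81 + 1 = 82

z_bar = 9.0000 - i, z*z_bar = 82


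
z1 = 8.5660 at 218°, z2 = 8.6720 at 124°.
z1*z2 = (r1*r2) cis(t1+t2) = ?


r = 8.5660 * 8.6720 = 74.2844
theta = 218° + 124° = 342° = 342° (mod 360)

74.2844 cis(342°)


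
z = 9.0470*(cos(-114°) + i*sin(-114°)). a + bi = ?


a = 9.0470*cos(-114°) = 9.0470*(-0.406737) = -3.6797
b = 9.0470*sin(-114°) = 9.0470*(-0.913545) = -8.2648

-3.6797 - 8.2648i


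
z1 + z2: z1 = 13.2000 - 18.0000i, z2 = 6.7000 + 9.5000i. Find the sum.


Real: 13.2 + 6.7 = 19.9
Imag: -18 + 9.5 = -8.5

19.9000 - 8.5000i


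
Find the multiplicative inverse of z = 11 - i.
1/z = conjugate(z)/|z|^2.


|z|^2 = 121+1 = 122
1/z = (11 + 1i)/122

1/z = 0.0902 + 0.0082i


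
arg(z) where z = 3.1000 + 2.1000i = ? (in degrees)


Re = 3.1, Im = 2.1
arg = atan2(2.1, 3.1) = 34.1145 degrees

arg(z) = 34.1145 degrees


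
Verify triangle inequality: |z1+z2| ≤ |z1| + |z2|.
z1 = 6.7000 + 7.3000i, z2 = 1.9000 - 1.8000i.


|z1| = sqrt(6.7^2 + 7.3^2) = sqrt(98.18) = 9.9086
|z2| = sqrt(1.9^2 + (-1.8)^2) = sqrt(6.85) = 2.6173
z1+z2 = 8.6000 + 5.5000i
|z1+z2| = sqrt(104.21) = 10.2083
|z1|+|z2| = 9.9086 + 2.6173 = 12.5259

|z1+z2| = 10.2083 ≤ |z1|+|z2| = 12.5259 (verified)


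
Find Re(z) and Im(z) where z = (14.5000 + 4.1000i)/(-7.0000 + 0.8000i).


Multiply by conjugate: (14.5000 + 4.1000i)(-7.0000 - 0.8000i) / ((-7)^2 + 0.8^2)
Numerator real = 14.5*(-7) + 4.1*0.8 = -98.22
Numerator imag = 4.1*(-7) - 14.5*0.8 = -40.3
Denominator = 49.64
Re(z) = -98.22/49.64 = -1.9786
Im(z) = -40.3/49.64 = -0.8118

Re(z) = -1.9786, Im(z) = -0.8118


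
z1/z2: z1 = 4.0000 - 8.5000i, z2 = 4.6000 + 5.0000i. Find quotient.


Conjugate of z2 = 4.6000 - 5.0000i
Numerator: (4.0000 - 8.5000i)(4.6000 - 5.0000i) = -24.1000 - 59.1000i
Denominator: 4.6^2 + 5^2 = 46.16
Result = (-24.1000 - 59.1000i)/46.16

-0.5221 - 1.2803i


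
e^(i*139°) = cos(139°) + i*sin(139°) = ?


cos(139°) = -0.7547
sin(139°) = 0.6561

e^(i*139°) = -0.7547 + 0.6561i


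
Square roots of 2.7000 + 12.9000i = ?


|z| = sqrt(7.29+166.41) = 13.1795
sqrt((|z|+a)/2) = sqrt((13.1795+2.7)/2) = sqrt(7.9398) = 2.8178
sqrt((|z|-a)/2) = sqrt((13.1795-2.7)/2) = sqrt(5.2398) = 2.2891

±(2.8178 + 2.2891i) i.e. 2.8178 + 2.2891i and -2.8178 - 2.2891i


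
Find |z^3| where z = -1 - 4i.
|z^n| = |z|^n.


|z| = sqrt(1+16) = sqrt(17) = 4.1231
|z^3| = |z|^3 = (sqrt(17))^3 = 17*sqrt(17)

|z^3| = 17*sqrt(17) ≈ 70.0928


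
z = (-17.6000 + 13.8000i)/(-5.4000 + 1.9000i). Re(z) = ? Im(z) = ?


Multiply by conjugate: (-17.6000 + 13.8000i)(-5.4000 - 1.9000i) / ((-5.4)^2 + 1.9^2)
Numerator real = -17.6*(-5.4) + 13.8*1.9 = 121.26
Numerator imag = 13.8*(-5.4) - (-17.6)*1.9 = -41.08
Denominator = 32.77
Re(z) = 121.26/32.77 = 3.7003
Im(z) = -41.08/32.77 = -1.2536

Re(z) = 3.7003, Im(z) = -1.2536


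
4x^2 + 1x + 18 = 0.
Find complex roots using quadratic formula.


disc = 1^2 - 4*4*18 = 1 - 288 = -287
sqrt(|disc|) = sqrt(287) = 16.9411
Real part = -1/(2*4) = -0.1250
Imag part = 16.9411/(2*4) = 2.1176

-0.1250 ± 2.1176i


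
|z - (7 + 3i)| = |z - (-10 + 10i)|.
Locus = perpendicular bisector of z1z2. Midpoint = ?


Equal distances means the locus is the perpendicular bisector of z1 and z2.
Midpoint = ((7+(-10))/2, (3+10)/2) = (-1.5000, 6.5000)

Perpendicular bisector through (-1.5000, 6.5000)


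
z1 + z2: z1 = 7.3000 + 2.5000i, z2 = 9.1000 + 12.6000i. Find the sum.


Real: 7.3 + 9.1 = 16.4
Imag: 2.5 + 12.6 = 15.1

16.4000 + 15.1000i


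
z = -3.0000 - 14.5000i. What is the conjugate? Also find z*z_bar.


z_bar = -3.0000 + 14.5000i
z*z_bar = (-3)^2 + (-14.5)^2 = 9 + 210.25 = 219.25

z_bar = -3.0000 + 14.5000i, z*z_bar = 219.25


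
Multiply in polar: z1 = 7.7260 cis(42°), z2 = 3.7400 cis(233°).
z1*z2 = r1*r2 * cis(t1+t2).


r = 7.7260 * 3.7400 = 28.8952
theta = 42° + 233° = 275° = 275° (mod 360)

28.8952 cis(275°)


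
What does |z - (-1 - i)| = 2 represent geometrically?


|z - z0| = r is a circle with center z0 and radius r.
Center = (-1, -1), radius = 2

Circle with center (-1, -1) and radius 2


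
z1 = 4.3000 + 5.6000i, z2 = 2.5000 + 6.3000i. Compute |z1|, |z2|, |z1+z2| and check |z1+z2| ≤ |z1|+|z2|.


|z1| = sqrt(4.3^2 + 5.6^2) = sqrt(49.85) = 7.0605
|z2| = sqrt(2.5^2 + 6.3^2) = sqrt(45.94) = 6.7779
z1+z2 = 6.8000 + 11.9000i
|z1+z2| = sqrt(187.85) = 13.7058
|z1|+|z2| = 7.0605 + 6.7779 = 13.8384

|z1+z2| = 13.7058 ≤ |z1|+|z2| = 13.8384 (verified)


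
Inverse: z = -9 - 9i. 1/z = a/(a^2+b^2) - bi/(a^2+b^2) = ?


|z|^2 = 81+81 = 162
1/z = (-9 + 9i)/162

1/z = -0.0556 + 0.0556i


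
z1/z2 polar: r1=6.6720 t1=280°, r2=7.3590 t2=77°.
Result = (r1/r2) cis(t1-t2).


r = 6.6720 / 7.3590 = 0.9066
theta = 280° - 77° = 203° = 203° (mod 360)

0.9066 cis(203°)


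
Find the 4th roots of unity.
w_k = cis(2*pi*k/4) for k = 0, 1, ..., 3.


The 4th roots of unity are cis(360k/4°) for k=0..3
Angle step = 360/4 = 90°
Primitive root: cis(90°)
Primitive root = 0 + 1.0000i

4 roots at angles: 0°, 90°, 180°, 270°


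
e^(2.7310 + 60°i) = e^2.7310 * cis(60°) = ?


e^2.7310 = 15.3482
cos(60°) = 0.5
sin(60°) = 0.86603
Real = 15.3482*0.5 = 7.6741
Imag = 15.3482*0.86603 = 13.2920

7.6741 + 13.2920i


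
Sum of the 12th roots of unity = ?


The sum of all 12th roots of unity is 0.
Geometric series: (1 - w^12)/(1 - w) = (1-1)/(1-w) = 0 since w^12 = 1, w ≠ 1.
Alternatively: coefficient of z^11 in z^12 - 1 is 0.

0


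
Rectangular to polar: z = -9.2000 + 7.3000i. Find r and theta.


r = sqrt(84.64+53.29) = sqrt(137.93) = 11.7444
theta = atan2(7.3, -9.2) = 141.5688 degrees

r = 11.7444, theta = 141.5688 degrees


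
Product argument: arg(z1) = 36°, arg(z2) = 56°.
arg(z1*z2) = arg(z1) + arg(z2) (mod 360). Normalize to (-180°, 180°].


arg(z1*z2) = 36° + 56° = 92°
Normalized to (-180°, 180°]: 92°

92°


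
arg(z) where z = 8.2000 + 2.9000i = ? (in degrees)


Re = 8.2, Im = 2.9
arg = atan2(2.9, 8.2) = 19.4766 degrees

arg(z) = 19.4766 degrees


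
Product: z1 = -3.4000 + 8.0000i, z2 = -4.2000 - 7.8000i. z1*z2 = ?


Real = -3.4*(-4.2) - 8*(-7.8) = 14.28 - (-62.4) = 76.68
Imag = -3.4*(-7.8) - (4.2)*8 = 26.52 - (33.6) = -7.08

76.6800 - 7.0800i


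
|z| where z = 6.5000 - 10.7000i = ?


|z| = sqrt(6.5^2 + (-10.7)^2) = sqrt(42.25 + 114.49) = sqrt(156.74) = 12.5196

|z| = 12.5196


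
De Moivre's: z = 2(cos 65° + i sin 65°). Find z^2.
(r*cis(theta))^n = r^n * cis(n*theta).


r^2 = 2^2 = 4
n*theta = 2*65° = 130° = 130° (mod 360)
a = 4*cos(130°) = -2.5712
b = 4*sin(130°) = 3.0642

4 cis(130°) = -2.5712 + 3.0642i


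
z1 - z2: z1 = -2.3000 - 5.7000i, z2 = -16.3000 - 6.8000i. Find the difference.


Real: -2.3 + 16.3 = 14
Imag: -5.7 + 6.8 = 1.1

14.0000 + 1.1000i


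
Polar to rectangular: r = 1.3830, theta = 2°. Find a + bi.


a = 1.3830*cos(2°) = 1.3830*0.9994 = 1.3822
b = 1.3830*sin(2°) = 1.3830*0.0349 = 0.0483

1.3822 + 0.0483i


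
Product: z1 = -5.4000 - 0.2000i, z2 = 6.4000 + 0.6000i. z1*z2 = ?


Real = -5.4*6.4 - (-0.2)*0.6 = -34.56 - (-0.12) = -34.44
Imag = -5.4*0.6 + 6.4*(-0.2) = -3.24 - (1.28) = -4.52

-34.4400 - 4.5200i


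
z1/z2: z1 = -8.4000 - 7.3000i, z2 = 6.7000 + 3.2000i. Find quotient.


Conjugate of z2 = 6.7000 - 3.2000i
Numerator: (-8.4000 - 7.3000i)(6.7000 - 3.2000i) = -79.6400 - 22.0300i
Denominator: 6.7^2 + 3.2^2 = 55.13
Result = (-79.6400 - 22.0300i)/55.13

-1.4446 - 0.3996i


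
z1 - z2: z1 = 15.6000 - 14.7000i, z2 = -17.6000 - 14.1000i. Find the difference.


Real: 15.6 + 17.6 = 33.2
Imag: -14.7 + 14.1 = -0.6

33.2000 - 0.6000i


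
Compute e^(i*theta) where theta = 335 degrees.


cos(335°) = 0.9063
sin(335°) = -0.4226

e^(i*335°) = 0.9063 - 0.4226i


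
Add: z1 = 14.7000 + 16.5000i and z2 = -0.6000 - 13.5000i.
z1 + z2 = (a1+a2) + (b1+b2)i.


Real: 14.7 - 0.6 = 14.1
Imag: 16.5 - 13.5 = 3

14.1000 + 3.0000i


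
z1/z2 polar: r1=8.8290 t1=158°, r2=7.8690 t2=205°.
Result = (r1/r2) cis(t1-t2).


r = 8.8290 / 7.8690 = 1.1220
theta = 158° - 205° = -47° = 313° (mod 360)

1.1220 cis(313°)


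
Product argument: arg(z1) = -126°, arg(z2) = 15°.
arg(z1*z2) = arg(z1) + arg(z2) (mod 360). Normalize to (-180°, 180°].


arg(z1*z2) = -126° + 15° = -111°
Normalized to (-180°, 180°]: -111°

-111°


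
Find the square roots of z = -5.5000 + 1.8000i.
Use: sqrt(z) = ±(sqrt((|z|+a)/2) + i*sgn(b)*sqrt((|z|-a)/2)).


|z| = sqrt(30.25+3.24) = 5.7871
sqrt((|z|+a)/2) = sqrt((5.7871+(-5.5))/2) = sqrt(0.1435) = 0.3788
sqrt((|z|-a)/2) = sqrt((5.7871-(-5.5))/2) = sqrt(5.6435) = 2.3756

±(0.3788 + 2.3756i) i.e. 0.3788 + 2.3756i and -0.3788 - 2.3756i


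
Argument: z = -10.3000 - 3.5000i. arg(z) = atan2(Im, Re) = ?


Re = -10.3, Im = -3.5
arg = atan2(-3.5, -10.3) = -161.2319 degrees

arg(z) = -161.2319 degrees


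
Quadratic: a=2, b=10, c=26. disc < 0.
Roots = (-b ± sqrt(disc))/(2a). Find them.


disc = 10^2 - 4*2*26 = 100 - 208 = -108
sqrt(|disc|) = sqrt(108) = 10.3923
Real part = -10/(2*2) = -2.5000
Imag part = 10.3923/(2*2) = 2.5981

-2.5000 ± 2.5981i
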